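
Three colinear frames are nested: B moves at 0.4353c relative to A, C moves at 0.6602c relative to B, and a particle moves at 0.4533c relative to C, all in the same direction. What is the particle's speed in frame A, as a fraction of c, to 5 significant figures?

Compose boost 2: (0.6602 + 0.4353)/(1 + 0.6602×0.4353) = 1.0955/1.287385 = 0.8509498
Compose boost 3: (0.4533 + 0.8509498)/(1 + 0.4533×0.8509498) = 1.304250/1.385736 = 0.94120

u ≈ 0.94120c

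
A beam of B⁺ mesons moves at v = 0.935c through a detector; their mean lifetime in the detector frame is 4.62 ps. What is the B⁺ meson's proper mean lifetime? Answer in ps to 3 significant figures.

τ₀ ≈ 1.64 ps

γ = 1/√(1 − 0.935²) = 2.8197
Proper time: τ₀ = Δt/γ = 4.62/2.8197 = 1.64 ps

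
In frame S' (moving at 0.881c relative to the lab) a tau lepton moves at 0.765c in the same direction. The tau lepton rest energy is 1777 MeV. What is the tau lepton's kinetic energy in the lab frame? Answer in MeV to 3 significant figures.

u_lab = (0.765 + 0.881)/(1 + 0.765×0.881) = 0.983294
γ = 1/√(1 − 0.983294²) = 5.4938
K = (γ − 1)m₀c² = (5.4938 − 1) × 1777 = 4.4938 × 1777 = 7990 MeV

K ≈ 7990 MeV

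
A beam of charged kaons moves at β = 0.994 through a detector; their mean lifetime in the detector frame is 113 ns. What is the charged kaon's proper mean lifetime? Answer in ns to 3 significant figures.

γ = 1/√(1 − 0.994²) = 9.1424
Proper time: τ₀ = Δt/γ = 113/9.1424 = 12.4 ns

τ₀ ≈ 12.4 ns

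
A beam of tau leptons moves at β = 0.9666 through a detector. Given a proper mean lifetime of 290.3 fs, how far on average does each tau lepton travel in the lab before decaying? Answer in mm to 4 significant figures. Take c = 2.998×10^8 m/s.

d ≈ 0.3282 mm

γ = 1/√(1 − 0.9666²) = 3.90183
Dilated lifetime: Δt = γτ₀ = 3.90183 × 290.3 fs = 1132.70 fs
d = vΔt = 0.9666c × 1132.70 fs = 2.89787×10^8 m/s × 1.13270×10^-12 s = 0.3282 mm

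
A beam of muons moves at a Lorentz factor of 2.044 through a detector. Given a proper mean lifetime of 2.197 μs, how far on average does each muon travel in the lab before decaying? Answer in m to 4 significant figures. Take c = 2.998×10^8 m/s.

β = √(1 − 1/γ²) = √(1 − 1/2.044²) = 0.872151
Dilated lifetime: Δt = γτ₀ = 2.044 × 2.197 μs = 4.49067 μs
d = vΔt = 0.872151c × 4.49067 μs = 2.61471×10^8 m/s × 4.49067×10^-6 s = 1174 m

d ≈ 1174 m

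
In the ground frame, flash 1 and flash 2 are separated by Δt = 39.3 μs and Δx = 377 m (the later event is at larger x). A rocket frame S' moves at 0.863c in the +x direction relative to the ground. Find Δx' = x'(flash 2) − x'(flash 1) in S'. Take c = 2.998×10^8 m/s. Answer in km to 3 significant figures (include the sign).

Δx' ≈ -19.4 km

γ = 1/√(1 − 0.863²) = 1.9794
Δx' = γ(Δx − vΔt) = 1.9794 × (377 m − 0.863×(2.998×10^8 m/s)×39.3×10^-6 s)
= 1.9794 × (-9791.0 m) = -19.4 km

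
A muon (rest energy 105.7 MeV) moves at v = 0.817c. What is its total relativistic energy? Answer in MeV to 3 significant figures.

E ≈ 183 MeV

γ = 1/√(1 − 0.817²) = 1.7342
E = γm₀c² = 1.7342 × 105.7 MeV = 183 MeV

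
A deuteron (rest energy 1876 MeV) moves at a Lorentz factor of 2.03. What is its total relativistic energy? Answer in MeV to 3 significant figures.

E ≈ 3810 MeV

γ = 2.03 (given)
E = γm₀c² = 2.03 × 1876 MeV = 3810 MeV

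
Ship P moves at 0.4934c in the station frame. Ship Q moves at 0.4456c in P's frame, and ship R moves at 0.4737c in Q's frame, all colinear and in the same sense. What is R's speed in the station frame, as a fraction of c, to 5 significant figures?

Compose boost 2: (0.4456 + 0.4934)/(1 + 0.4456×0.4934) = 0.93900/1.219859 = 0.7697611
Compose boost 3: (0.4737 + 0.7697611)/(1 + 0.4737×0.7697611) = 1.243461/1.364636 = 0.91120

u ≈ 0.91120c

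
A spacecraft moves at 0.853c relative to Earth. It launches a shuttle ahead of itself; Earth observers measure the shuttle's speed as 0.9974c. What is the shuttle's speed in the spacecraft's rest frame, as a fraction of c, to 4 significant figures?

Inverse velocity addition: u' = (u − v)/(1 − uv/c²)
= (0.9974 − 0.853)/(1 − 0.9974×0.853) = 0.1444/0.149218 = 0.9677

u' ≈ 0.9677c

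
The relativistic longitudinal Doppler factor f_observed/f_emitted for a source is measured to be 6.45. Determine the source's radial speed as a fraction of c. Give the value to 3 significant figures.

f_obs/f_src = √((1+β)/(1−β)) = 6.45  ⇒  (1+β)/(1−β) = 41.602
β = |1 − D²|/(1 + D²) = |1 − 41.602|/(1 + 41.602) = 0.953

β ≈ 0.953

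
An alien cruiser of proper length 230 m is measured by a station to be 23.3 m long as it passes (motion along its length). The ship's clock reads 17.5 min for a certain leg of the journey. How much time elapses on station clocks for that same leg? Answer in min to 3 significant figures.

Length contraction ⇒ γ = L₀/L = 230/23.3 = 9.8712
Time dilation: Δt = γτ₀ = 9.8712 × 17.5 min = 173 min

Δt ≈ 173 min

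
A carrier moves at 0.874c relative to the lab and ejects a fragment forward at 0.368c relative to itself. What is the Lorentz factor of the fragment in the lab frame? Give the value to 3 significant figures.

γ ≈ 2.93

u_lab = (0.368 + 0.874)/(1 + 0.368×0.874) = 1.242/1.32163 = 0.939747
γ = 1/√(1 − 0.939747²) = 2.93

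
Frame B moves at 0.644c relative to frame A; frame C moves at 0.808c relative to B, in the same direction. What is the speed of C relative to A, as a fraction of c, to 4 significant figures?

Compose boost 2: (0.808 + 0.644)/(1 + 0.808×0.644) = 1.452/1.52035 = 0.9550

u ≈ 0.9550c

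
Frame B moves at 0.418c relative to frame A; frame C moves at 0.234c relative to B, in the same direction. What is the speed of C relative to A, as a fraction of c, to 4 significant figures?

Compose boost 2: (0.234 + 0.418)/(1 + 0.234×0.418) = 0.6520/1.09781 = 0.5939

u ≈ 0.5939c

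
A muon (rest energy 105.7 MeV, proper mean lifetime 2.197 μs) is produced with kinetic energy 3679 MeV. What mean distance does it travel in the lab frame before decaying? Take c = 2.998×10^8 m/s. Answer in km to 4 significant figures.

d ≈ 23.57 km

γ = 1 + K/(m₀c²) = 1 + 3679/105.7 = 35.8061
β = √(1 − 1/γ²) = 0.999610
Dilated lifetime: γτ₀ = 35.8061 × 2.197 μs = 78.6659 μs
d = βc·γτ₀ = 0.999610 × (2.998×10^8 m/s) × 7.86659×10^-5 s = 23.57 km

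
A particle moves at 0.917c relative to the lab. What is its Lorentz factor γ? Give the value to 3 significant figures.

γ ≈ 2.51

γ = 1/√(1 − β²) = 1/√(1 − 0.917²) = 1/√(0.15911) = 2.51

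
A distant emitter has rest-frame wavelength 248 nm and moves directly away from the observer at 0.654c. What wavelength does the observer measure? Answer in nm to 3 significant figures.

λ_obs ≈ 542 nm

Relativistic Doppler: λ_obs = λ_src √((1+β)/(1−β))
= 248 × √(1.6540/0.34600) = 248 × 2.1864 = 542 nm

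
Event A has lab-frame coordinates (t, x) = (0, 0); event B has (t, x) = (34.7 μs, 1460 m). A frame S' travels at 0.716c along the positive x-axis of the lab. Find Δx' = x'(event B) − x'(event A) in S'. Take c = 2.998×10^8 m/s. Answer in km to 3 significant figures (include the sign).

γ = 1/√(1 − 0.716²) = 1.4325
Δx' = γ(Δx − vΔt) = 1.4325 × (1460 m − 0.716×(2.998×10^8 m/s)×34.7×10^-6 s)
= 1.4325 × (-5988.6 m) = -8.58 km

Δx' ≈ -8.58 km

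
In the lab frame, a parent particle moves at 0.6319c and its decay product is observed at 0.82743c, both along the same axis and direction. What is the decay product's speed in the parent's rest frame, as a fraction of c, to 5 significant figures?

u' ≈ 0.40979c

Inverse velocity addition: u' = (u − v)/(1 − uv/c²)
= (0.82743 − 0.6319)/(1 − 0.82743×0.6319) = 0.19553/0.4771470 = 0.40979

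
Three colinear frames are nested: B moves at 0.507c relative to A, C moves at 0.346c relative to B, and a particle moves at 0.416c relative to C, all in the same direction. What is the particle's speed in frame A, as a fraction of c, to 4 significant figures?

u ≈ 0.8770c

Compose boost 2: (0.346 + 0.507)/(1 + 0.346×0.507) = 0.8530/1.17542 = 0.725697
Compose boost 3: (0.416 + 0.725697)/(1 + 0.416×0.725697) = 1.14170/1.30189 = 0.8770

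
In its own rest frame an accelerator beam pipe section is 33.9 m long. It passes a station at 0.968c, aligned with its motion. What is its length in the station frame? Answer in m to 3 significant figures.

γ = 1/√(1 − 0.968²) = 3.9849
Length contraction: L = L₀/γ = 33.9/3.9849 = 8.51 m

L ≈ 8.51 m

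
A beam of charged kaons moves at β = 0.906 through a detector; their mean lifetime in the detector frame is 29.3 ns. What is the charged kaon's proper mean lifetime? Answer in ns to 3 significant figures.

γ = 1/√(1 − 0.906²) = 2.3625
Proper time: τ₀ = Δt/γ = 29.3/2.3625 = 12.4 ns

τ₀ ≈ 12.4 ns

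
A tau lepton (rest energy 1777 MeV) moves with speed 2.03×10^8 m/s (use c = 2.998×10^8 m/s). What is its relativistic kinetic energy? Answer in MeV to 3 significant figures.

β = v/c = 2.03×10^8 / 2.998×10^8 = 0.67712
γ = 1/√(1 − 0.67712²) = 1.3589
K = (γ − 1)m₀c² = (1.3589 − 1) × 1777 MeV = 0.35893 × 1777 MeV = 638 MeV

K ≈ 638 MeV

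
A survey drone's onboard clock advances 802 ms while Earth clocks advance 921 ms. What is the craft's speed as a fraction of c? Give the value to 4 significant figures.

γ = Δt/τ₀ = 921/802 = 1.14838
β = √(1 − 1/γ²) = √(1 − 1/1.14838²) = 0.4917

β ≈ 0.4917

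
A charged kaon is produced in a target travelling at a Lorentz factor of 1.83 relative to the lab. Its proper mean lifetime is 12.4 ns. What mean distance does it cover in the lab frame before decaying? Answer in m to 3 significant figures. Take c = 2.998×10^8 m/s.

β = √(1 − 1/γ²) = √(1 − 1/1.83²) = 0.83749
Dilated lifetime: Δt = γτ₀ = 1.83 × 12.4 ns = 22.692 ns
d = vΔt = 0.83749c × 22.692 ns = 2.5108×10^8 m/s × 2.2692×10^-8 s = 5.70 m

d ≈ 5.70 m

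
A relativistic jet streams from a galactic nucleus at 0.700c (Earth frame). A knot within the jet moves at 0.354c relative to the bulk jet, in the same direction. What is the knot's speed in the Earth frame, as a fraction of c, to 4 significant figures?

u ≈ 0.8447c

Relativistic velocity addition: u = (u' + v)/(1 + u'v/c²)
= (0.354 + 0.700)/(1 + 0.354×0.700) = 1.054/1.24780 = 0.8447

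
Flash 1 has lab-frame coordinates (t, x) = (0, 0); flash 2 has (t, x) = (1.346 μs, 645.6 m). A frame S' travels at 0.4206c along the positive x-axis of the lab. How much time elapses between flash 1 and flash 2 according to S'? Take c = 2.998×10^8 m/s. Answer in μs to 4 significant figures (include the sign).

Δt' ≈ 0.4853 μs

γ = 1/√(1 − 0.4206²) = 1.10224
Δt' = γ(Δt − vΔx/c²) = 1.10224 × (1.346 μs − 0.4206×645.6 m / (2.998×10^8 m/s))
= 1.10224 × (0.440265 μs) = 0.4853 μs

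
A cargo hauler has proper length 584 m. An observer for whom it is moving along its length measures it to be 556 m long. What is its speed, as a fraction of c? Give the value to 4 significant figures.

β ≈ 0.3059

γ = L₀/L = 584/556 = 1.05036
β = √(1 − 1/γ²) = 0.3059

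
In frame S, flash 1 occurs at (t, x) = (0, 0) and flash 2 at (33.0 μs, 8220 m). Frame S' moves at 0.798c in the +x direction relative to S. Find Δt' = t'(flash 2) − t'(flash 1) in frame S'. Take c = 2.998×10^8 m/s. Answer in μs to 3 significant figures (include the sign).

Δt' ≈ 18.5 μs

γ = 1/√(1 − 0.798²) = 1.6593
Δt' = γ(Δt − vΔx/c²) = 1.6593 × (33.0 μs − 0.798×8220 m / (2.998×10^8 m/s))
= 1.6593 × (11.120 μs) = 18.5 μs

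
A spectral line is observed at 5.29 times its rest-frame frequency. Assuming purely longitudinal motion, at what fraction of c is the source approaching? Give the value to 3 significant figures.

β ≈ 0.931

f_obs/f_src = √((1+β)/(1−β)) = 5.29  ⇒  (1+β)/(1−β) = 27.984
β = |1 − D²|/(1 + D²) = |1 − 27.984|/(1 + 27.984) = 0.931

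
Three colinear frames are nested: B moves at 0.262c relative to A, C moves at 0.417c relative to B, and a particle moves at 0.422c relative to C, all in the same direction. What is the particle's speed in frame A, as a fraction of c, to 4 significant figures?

Compose boost 2: (0.417 + 0.262)/(1 + 0.417×0.262) = 0.6790/1.10925 = 0.612123
Compose boost 3: (0.422 + 0.612123)/(1 + 0.422×0.612123) = 1.03412/1.25832 = 0.8218

u ≈ 0.8218c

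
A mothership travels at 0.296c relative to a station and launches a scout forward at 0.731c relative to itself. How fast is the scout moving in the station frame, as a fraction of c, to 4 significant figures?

u ≈ 0.8443c

Compose boost 2: (0.731 + 0.296)/(1 + 0.731×0.296) = 1.027/1.21638 = 0.8443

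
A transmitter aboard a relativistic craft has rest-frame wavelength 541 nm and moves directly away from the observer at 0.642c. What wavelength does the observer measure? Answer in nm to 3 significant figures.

Relativistic Doppler: λ_obs = λ_src √((1+β)/(1−β))
= 541 × √(1.6420/0.35800) = 541 × 2.1416 = 1160 nm

λ_obs ≈ 1160 nm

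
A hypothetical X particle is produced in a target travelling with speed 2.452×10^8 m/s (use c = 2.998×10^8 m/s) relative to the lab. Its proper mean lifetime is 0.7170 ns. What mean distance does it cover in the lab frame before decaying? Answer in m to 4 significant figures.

d ≈ 0.3055 m

β = v/c = 2.452×10^8 / 2.998×10^8 = 0.817879
γ = 1/√(1 − 0.817879²) = 1.73795
Dilated lifetime: Δt = γτ₀ = 1.73795 × 0.7170 ns = 1.24611 ns
d = vΔt = 0.817879c × 1.24611 ns = 2.45200×10^8 m/s × 1.24611×10^-9 s = 0.3055 m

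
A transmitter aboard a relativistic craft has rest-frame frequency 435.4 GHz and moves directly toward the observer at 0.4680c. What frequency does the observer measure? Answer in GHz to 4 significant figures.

f_obs ≈ 723.3 GHz

Relativistic Doppler: f_obs = f_src √((1+β)/(1−β))
= 435.4 × √(1.46800/0.532000) = 435.4 × 1.66114 = 723.3 GHz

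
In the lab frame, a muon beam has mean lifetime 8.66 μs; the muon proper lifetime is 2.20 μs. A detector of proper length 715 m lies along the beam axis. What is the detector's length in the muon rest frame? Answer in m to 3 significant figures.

Time dilation ⇒ γ = Δt/τ₀ = 8.66/2.20 = 3.9364
Length contraction: L = L₀/γ = 715/3.9364 = 182 m

L ≈ 182 m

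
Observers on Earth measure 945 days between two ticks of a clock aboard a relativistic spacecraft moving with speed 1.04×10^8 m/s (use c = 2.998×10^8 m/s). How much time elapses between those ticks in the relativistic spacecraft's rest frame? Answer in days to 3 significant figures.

τ₀ ≈ 886 days

β = v/c = 1.04×10^8 / 2.998×10^8 = 0.34690
γ = 1/√(1 − 0.34690²) = 1.0662
Proper time: τ₀ = Δt/γ = 945/1.0662 = 886 days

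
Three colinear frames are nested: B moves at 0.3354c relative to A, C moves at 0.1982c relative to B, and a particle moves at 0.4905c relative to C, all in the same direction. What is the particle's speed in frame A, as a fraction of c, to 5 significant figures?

Compose boost 2: (0.1982 + 0.3354)/(1 + 0.1982×0.3354) = 0.53360/1.066476 = 0.5003393
Compose boost 3: (0.4905 + 0.5003393)/(1 + 0.4905×0.5003393) = 0.9908393/1.245416 = 0.79559

u ≈ 0.79559c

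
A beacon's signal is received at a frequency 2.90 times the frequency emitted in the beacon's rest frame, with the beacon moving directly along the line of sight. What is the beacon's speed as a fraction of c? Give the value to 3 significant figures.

β ≈ 0.787

f_obs/f_src = √((1+β)/(1−β)) = 2.90  ⇒  (1+β)/(1−β) = 8.4100
β = |1 − D²|/(1 + D²) = |1 − 8.4100|/(1 + 8.4100) = 0.787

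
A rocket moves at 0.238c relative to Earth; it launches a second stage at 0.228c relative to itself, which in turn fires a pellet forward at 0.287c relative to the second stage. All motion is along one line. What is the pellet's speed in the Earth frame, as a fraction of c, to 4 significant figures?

Compose boost 2: (0.228 + 0.238)/(1 + 0.228×0.238) = 0.4660/1.05426 = 0.442015
Compose boost 3: (0.287 + 0.442015)/(1 + 0.287×0.442015) = 0.729015/1.12686 = 0.6469

u ≈ 0.6469c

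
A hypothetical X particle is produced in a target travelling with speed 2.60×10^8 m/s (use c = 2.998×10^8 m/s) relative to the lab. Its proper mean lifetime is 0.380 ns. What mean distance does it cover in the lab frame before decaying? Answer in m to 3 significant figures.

β = v/c = 2.60×10^8 / 2.998×10^8 = 0.86724
γ = 1/√(1 − 0.86724²) = 2.0085
Dilated lifetime: Δt = γτ₀ = 2.0085 × 0.380 ns = 0.76323 ns
d = vΔt = 0.86724c × 0.76323 ns = 2.6000×10^8 m/s × 7.6323×10^-10 s = 0.198 m

d ≈ 0.198 m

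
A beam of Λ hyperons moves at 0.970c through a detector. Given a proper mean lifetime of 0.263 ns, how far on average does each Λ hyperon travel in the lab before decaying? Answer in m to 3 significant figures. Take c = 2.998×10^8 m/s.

γ = 1/√(1 − 0.970²) = 4.1135
Dilated lifetime: Δt = γτ₀ = 4.1135 × 0.263 ns = 1.0818 ns
d = vΔt = 0.970c × 1.0818 ns = 2.9081×10^8 m/s × 1.0818×10^-9 s = 0.315 m

d ≈ 0.315 m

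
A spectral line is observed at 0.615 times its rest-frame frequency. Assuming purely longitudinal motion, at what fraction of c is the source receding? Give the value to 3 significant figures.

f_obs/f_src = √((1−β)/(1+β)) = 0.615  ⇒  (1−β)/(1+β) = 0.37822
β = |1 − D²|/(1 + D²) = |1 − 0.37822|/(1 + 0.37822) = 0.451

β ≈ 0.451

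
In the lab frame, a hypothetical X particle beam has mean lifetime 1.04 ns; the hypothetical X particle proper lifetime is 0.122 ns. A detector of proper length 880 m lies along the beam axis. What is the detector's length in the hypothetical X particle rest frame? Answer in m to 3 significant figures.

Time dilation ⇒ γ = Δt/τ₀ = 1.04/0.122 = 8.5246
Length contraction: L = L₀/γ = 880/8.5246 = 103 m

L ≈ 103 m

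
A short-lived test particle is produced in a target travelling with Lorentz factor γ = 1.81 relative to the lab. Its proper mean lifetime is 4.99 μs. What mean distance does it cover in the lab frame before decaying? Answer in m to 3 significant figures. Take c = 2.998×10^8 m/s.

β = √(1 − 1/γ²) = √(1 − 1/1.81²) = 0.83352
Dilated lifetime: Δt = γτ₀ = 1.81 × 4.99 μs = 9.0319 μs
d = vΔt = 0.83352c × 9.0319 μs = 2.4989×10^8 m/s × 9.0319×10^-6 s = 2260 m

d ≈ 2260 m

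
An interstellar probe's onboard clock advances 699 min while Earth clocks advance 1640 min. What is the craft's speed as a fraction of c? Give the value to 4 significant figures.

β ≈ 0.9046

γ = Δt/τ₀ = 1640/699 = 2.34621
β = √(1 − 1/γ²) = √(1 − 1/2.34621²) = 0.9046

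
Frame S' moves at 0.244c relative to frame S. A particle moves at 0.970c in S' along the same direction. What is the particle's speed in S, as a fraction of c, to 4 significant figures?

u ≈ 0.9817c

Relativistic velocity addition: u = (u' + v)/(1 + u'v/c²)
= (0.970 + 0.244)/(1 + 0.970×0.244) = 1.214/1.23668 = 0.9817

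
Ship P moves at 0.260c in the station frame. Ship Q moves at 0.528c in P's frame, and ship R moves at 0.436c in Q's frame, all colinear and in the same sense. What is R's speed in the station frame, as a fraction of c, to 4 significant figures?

u ≈ 0.8670c

Compose boost 2: (0.528 + 0.260)/(1 + 0.528×0.260) = 0.7880/1.13728 = 0.692881
Compose boost 3: (0.436 + 0.692881)/(1 + 0.436×0.692881) = 1.12888/1.30210 = 0.8670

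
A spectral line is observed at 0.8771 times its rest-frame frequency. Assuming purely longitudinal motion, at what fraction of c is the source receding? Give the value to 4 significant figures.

β ≈ 0.1304

f_obs/f_src = √((1−β)/(1+β)) = 0.8771  ⇒  (1−β)/(1+β) = 0.769304
β = |1 − D²|/(1 + D²) = |1 − 0.769304|/(1 + 0.769304) = 0.1304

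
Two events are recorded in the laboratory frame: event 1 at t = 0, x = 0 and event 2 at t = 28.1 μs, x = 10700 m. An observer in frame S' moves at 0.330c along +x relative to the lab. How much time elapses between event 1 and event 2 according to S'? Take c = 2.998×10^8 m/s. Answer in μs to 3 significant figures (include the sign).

Δt' ≈ 17.3 μs

γ = 1/√(1 − 0.330²) = 1.0593
Δt' = γ(Δt − vΔx/c²) = 1.0593 × (28.1 μs − 0.330×10700 m / (2.998×10^8 m/s))
= 1.0593 × (16.322 μs) = 17.3 μs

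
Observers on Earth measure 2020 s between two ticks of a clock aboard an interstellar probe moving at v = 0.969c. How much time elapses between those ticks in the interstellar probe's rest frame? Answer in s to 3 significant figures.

γ = 1/√(1 − 0.969²) = 4.0476
Proper time: τ₀ = Δt/γ = 2020/4.0476 = 499 s

τ₀ ≈ 499 s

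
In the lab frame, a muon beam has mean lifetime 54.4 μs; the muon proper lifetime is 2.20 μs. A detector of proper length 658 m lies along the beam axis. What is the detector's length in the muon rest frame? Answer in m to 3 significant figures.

Time dilation ⇒ γ = Δt/τ₀ = 54.4/2.20 = 24.727
Length contraction: L = L₀/γ = 658/24.727 = 26.6 m

L ≈ 26.6 m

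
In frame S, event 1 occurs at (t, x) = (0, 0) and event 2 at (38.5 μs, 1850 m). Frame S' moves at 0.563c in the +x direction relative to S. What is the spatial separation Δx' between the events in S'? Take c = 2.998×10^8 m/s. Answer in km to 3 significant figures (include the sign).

Δx' ≈ -5.62 km

γ = 1/√(1 − 0.563²) = 1.2100
Δx' = γ(Δx − vΔt) = 1.2100 × (1850 m − 0.563×(2.998×10^8 m/s)×38.5×10^-6 s)
= 1.2100 × (-4648.3 m) = -5.62 km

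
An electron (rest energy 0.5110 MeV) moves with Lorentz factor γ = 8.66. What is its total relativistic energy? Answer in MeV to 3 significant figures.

E ≈ 4.43 MeV

γ = 8.66 (given)
E = γm₀c² = 8.66 × 0.5110 MeV = 4.43 MeV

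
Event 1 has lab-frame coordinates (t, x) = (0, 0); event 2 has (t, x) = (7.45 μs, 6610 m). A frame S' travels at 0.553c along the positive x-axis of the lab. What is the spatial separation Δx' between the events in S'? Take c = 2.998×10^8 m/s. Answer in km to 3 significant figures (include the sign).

γ = 1/√(1 − 0.553²) = 1.2002
Δx' = γ(Δx − vΔt) = 1.2002 × (6610 m − 0.553×(2.998×10^8 m/s)×7.45×10^-6 s)
= 1.2002 × (5374.9 m) = 6.45 km

Δx' ≈ 6.45 km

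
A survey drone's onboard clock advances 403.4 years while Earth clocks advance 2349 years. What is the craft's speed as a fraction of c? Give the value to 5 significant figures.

β ≈ 0.98514

γ = Δt/τ₀ = 2349/403.4 = 5.823004
β = √(1 − 1/γ²) = √(1 − 1/5.823004²) = 0.98514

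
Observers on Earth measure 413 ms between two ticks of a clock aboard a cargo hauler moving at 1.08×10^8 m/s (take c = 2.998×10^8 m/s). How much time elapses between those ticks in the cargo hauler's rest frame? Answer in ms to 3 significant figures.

τ₀ ≈ 385 ms

β = v/c = 1.08×10^8 / 2.998×10^8 = 0.36024
γ = 1/√(1 − 0.36024²) = 1.0720
Proper time: τ₀ = Δt/γ = 413/1.0720 = 385 ms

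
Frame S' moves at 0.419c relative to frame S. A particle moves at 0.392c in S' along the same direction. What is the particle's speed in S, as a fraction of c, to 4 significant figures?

u ≈ 0.6966c

Relativistic velocity addition: u = (u' + v)/(1 + u'v/c²)
= (0.392 + 0.419)/(1 + 0.392×0.419) = 0.8110/1.16425 = 0.6966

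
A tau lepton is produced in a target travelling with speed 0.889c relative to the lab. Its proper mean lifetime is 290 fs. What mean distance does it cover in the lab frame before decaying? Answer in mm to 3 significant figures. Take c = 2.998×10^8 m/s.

γ = 1/√(1 − 0.889²) = 2.1838
Dilated lifetime: Δt = γτ₀ = 2.1838 × 290 fs = 633.32 fs
d = vΔt = 0.889c × 633.32 fs = 2.6652×10^8 m/s × 6.3332×10^-13 s = 0.169 mm

d ≈ 0.169 mm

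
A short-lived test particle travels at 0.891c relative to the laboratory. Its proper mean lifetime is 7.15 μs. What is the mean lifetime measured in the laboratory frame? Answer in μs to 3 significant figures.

γ = 1/√(1 − 0.891²) = 2.2026
Time dilation: Δt = γτ₀ = 2.2026 × 7.15 μs = 15.7 μs

Δt ≈ 15.7 μs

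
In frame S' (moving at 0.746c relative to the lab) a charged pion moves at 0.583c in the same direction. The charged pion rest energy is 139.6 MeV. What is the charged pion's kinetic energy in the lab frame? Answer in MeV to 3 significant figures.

u_lab = (0.583 + 0.746)/(1 + 0.583×0.746) = 0.926185
γ = 1/√(1 − 0.926185²) = 2.6520
K = (γ − 1)m₀c² = (2.6520 − 1) × 139.6 = 1.6520 × 139.6 = 231 MeV

K ≈ 231 MeV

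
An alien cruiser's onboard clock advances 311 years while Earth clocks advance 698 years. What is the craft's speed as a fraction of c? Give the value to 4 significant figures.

β ≈ 0.8953

γ = Δt/τ₀ = 698/311 = 2.24437
β = √(1 − 1/γ²) = √(1 − 1/2.24437²) = 0.8953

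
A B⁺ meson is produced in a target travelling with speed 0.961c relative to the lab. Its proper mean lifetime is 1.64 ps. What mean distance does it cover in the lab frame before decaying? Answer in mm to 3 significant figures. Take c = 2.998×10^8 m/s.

γ = 1/√(1 − 0.961²) = 3.6160
Dilated lifetime: Δt = γτ₀ = 3.6160 × 1.64 ps = 5.9302 ps
d = vΔt = 0.961c × 5.9302 ps = 2.8811×10^8 m/s × 5.9302×10^-12 s = 1.71 mm

d ≈ 1.71 mm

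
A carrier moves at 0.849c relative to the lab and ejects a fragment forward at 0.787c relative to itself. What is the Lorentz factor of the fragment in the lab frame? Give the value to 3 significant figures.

γ ≈ 5.12

u_lab = (0.787 + 0.849)/(1 + 0.787×0.849) = 1.636/1.66816 = 0.980720
γ = 1/√(1 − 0.980720²) = 5.12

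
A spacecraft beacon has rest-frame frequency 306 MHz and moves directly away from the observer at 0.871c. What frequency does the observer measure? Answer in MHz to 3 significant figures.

f_obs ≈ 80.3 MHz

Relativistic Doppler: f_obs = f_src √((1−β)/(1+β))
= 306 × √(0.12900/1.8710) = 306 × 0.26258 = 80.3 MHz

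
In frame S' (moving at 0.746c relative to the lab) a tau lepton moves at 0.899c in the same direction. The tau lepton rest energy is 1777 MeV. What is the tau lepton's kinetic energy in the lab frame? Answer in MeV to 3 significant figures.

u_lab = (0.899 + 0.746)/(1 + 0.899×0.746) = 0.984644
γ = 1/√(1 − 0.984644²) = 5.7283
K = (γ − 1)m₀c² = (5.7283 − 1) × 1777 = 4.7283 × 1777 = 8400 MeV

K ≈ 8400 MeV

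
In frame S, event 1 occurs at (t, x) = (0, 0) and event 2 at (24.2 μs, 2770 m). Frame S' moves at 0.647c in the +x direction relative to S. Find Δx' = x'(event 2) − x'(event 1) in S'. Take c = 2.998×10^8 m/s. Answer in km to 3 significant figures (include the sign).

γ = 1/√(1 − 0.647²) = 1.3115
Δx' = γ(Δx − vΔt) = 1.3115 × (2770 m − 0.647×(2.998×10^8 m/s)×24.2×10^-6 s)
= 1.3115 × (-1924.1 m) = -2.52 km

Δx' ≈ -2.52 km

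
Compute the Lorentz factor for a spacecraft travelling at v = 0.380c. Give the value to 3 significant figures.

γ ≈ 1.08

γ = 1/√(1 − β²) = 1/√(1 − 0.380²) = 1/√(0.85560) = 1.08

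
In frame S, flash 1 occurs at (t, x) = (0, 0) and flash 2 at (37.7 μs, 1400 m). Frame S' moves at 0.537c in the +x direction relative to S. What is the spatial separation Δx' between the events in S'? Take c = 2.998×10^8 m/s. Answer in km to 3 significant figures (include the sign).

Δx' ≈ -5.54 km

γ = 1/√(1 − 0.537²) = 1.1854
Δx' = γ(Δx − vΔt) = 1.1854 × (1400 m − 0.537×(2.998×10^8 m/s)×37.7×10^-6 s)
= 1.1854 × (-4669.4 m) = -5.54 km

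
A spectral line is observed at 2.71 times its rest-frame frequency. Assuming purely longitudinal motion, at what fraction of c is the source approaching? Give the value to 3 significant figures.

f_obs/f_src = √((1+β)/(1−β)) = 2.71  ⇒  (1+β)/(1−β) = 7.3441
β = |1 − D²|/(1 + D²) = |1 − 7.3441|/(1 + 7.3441) = 0.760

β ≈ 0.760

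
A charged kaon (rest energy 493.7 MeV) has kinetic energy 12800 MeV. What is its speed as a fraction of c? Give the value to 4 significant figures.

γ = 1 + K/(m₀c²) = 1 + 12800/493.7 = 26.9267
β = √(1 − 1/γ²) = 0.9993

β ≈ 0.9993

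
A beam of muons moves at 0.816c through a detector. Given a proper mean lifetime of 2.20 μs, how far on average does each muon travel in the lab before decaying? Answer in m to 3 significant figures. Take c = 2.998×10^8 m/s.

γ = 1/√(1 − 0.816²) = 1.7299
Dilated lifetime: Δt = γτ₀ = 1.7299 × 2.20 μs = 3.8059 μs
d = vΔt = 0.816c × 3.8059 μs = 2.4464×10^8 m/s × 3.8059×10^-6 s = 931 m

d ≈ 931 m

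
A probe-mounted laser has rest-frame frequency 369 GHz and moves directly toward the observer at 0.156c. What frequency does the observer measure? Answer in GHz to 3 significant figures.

f_obs ≈ 432 GHz

Relativistic Doppler: f_obs = f_src √((1+β)/(1−β))
= 369 × √(1.1560/0.84400) = 369 × 1.1703 = 432 GHz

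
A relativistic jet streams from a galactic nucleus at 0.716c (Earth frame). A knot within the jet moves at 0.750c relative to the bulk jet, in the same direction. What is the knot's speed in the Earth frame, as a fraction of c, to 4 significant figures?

Relativistic velocity addition: u = (u' + v)/(1 + u'v/c²)
= (0.750 + 0.716)/(1 + 0.750×0.716) = 1.466/1.53700 = 0.9538

u ≈ 0.9538c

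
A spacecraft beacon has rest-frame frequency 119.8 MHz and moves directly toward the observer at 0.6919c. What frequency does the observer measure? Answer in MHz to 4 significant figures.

Relativistic Doppler: f_obs = f_src √((1+β)/(1−β))
= 119.8 × √(1.69190/0.308100) = 119.8 × 2.34337 = 280.7 MHz

f_obs ≈ 280.7 MHz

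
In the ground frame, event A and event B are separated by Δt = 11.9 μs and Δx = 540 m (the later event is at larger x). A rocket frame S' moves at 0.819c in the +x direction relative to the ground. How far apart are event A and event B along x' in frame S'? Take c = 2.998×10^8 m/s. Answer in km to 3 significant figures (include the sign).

γ = 1/√(1 − 0.819²) = 1.7428
Δx' = γ(Δx − vΔt) = 1.7428 × (540 m − 0.819×(2.998×10^8 m/s)×11.9×10^-6 s)
= 1.7428 × (-2381.9 m) = -4.15 km

Δx' ≈ -4.15 km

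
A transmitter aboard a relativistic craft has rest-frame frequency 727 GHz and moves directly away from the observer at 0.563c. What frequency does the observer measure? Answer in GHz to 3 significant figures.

Relativistic Doppler: f_obs = f_src √((1−β)/(1+β))
= 727 × √(0.43700/1.5630) = 727 × 0.52876 = 384 GHz

f_obs ≈ 384 GHz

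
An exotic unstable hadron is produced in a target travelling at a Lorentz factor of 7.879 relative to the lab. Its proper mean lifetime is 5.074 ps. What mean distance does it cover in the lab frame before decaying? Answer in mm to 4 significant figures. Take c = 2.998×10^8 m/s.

β = √(1 − 1/γ²) = √(1 − 1/7.879²) = 0.991913
Dilated lifetime: Δt = γτ₀ = 7.879 × 5.074 ps = 39.9780 ps
d = vΔt = 0.991913c × 39.9780 ps = 2.97376×10^8 m/s × 3.99780×10^-11 s = 11.89 mm

d ≈ 11.89 mm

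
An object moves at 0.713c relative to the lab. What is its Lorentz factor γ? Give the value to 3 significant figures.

γ ≈ 1.43

γ = 1/√(1 − β²) = 1/√(1 − 0.713²) = 1/√(0.49163) = 1.43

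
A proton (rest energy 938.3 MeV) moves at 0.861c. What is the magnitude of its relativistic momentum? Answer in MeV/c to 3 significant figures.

p ≈ 1590 MeV/c

γ = 1/√(1 − 0.861²) = 1.9662
p = γβm₀c = 1.9662 × 0.861 × 938.3 MeV/c = 1590 MeV/c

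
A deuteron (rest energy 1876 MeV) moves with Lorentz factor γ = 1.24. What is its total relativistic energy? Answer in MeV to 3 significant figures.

E ≈ 2330 MeV

γ = 1.24 (given)
E = γm₀c² = 1.24 × 1876 MeV = 2330 MeV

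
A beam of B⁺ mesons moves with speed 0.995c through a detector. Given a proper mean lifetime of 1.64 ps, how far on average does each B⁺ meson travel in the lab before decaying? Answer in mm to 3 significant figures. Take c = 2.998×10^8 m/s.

d ≈ 4.90 mm

γ = 1/√(1 − 0.995²) = 10.013
Dilated lifetime: Δt = γτ₀ = 10.013 × 1.64 ps = 16.421 ps
d = vΔt = 0.995c × 16.421 ps = 2.9830×10^8 m/s × 1.6421×10^-11 s = 4.90 mm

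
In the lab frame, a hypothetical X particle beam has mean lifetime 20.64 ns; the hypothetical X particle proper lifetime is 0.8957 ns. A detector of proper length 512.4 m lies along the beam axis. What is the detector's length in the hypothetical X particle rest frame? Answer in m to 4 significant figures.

Time dilation ⇒ γ = Δt/τ₀ = 20.64/0.8957 = 23.0434
Length contraction: L = L₀/γ = 512.4/23.0434 = 22.24 m

L ≈ 22.24 m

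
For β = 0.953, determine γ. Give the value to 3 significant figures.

γ ≈ 3.30

γ = 1/√(1 − β²) = 1/√(1 − 0.953²) = 1/√(0.091791) = 3.30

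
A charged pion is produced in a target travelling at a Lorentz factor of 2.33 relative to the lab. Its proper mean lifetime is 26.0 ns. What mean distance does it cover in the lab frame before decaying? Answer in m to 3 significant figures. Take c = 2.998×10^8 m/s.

d ≈ 16.4 m

β = √(1 − 1/γ²) = √(1 − 1/2.33²) = 0.90322
Dilated lifetime: Δt = γτ₀ = 2.33 × 26.0 ns = 60.580 ns
d = vΔt = 0.90322c × 60.580 ns = 2.7078×10^8 m/s × 6.0580×10^-8 s = 16.4 m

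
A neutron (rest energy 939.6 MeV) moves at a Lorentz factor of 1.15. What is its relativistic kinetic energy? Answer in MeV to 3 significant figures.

K ≈ 141 MeV

γ = 1.15 (given)
K = (γ − 1)m₀c² = (1.15 − 1) × 939.6 MeV = 0.15000 × 939.6 MeV = 141 MeV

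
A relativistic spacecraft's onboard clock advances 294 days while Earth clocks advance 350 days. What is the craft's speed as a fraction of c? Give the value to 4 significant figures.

β ≈ 0.5426

γ = Δt/τ₀ = 350/294 = 1.19048
β = √(1 − 1/γ²) = √(1 − 1/1.19048²) = 0.5426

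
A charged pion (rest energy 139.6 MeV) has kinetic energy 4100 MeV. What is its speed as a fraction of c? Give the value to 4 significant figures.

β ≈ 0.9995

γ = 1 + K/(m₀c²) = 1 + 4100/139.6 = 30.3696
β = √(1 − 1/γ²) = 0.9995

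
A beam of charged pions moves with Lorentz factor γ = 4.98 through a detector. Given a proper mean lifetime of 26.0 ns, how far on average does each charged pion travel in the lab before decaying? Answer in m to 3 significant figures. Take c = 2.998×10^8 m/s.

d ≈ 38.0 m

β = √(1 − 1/γ²) = √(1 − 1/4.98²) = 0.97963
Dilated lifetime: Δt = γτ₀ = 4.98 × 26.0 ns = 129.48 ns
d = vΔt = 0.97963c × 129.48 ns = 2.9369×10^8 m/s × 1.2948×10^-7 s = 38.0 m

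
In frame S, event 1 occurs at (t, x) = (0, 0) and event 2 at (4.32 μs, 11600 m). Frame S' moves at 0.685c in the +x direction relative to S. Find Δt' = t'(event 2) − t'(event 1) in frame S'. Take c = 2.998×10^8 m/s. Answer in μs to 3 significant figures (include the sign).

Δt' ≈ -30.5 μs

γ = 1/√(1 − 0.685²) = 1.3726
Δt' = γ(Δt − vΔx/c²) = 1.3726 × (4.32 μs − 0.685×11600 m / (2.998×10^8 m/s))
= 1.3726 × (-22.184 μs) = -30.5 μs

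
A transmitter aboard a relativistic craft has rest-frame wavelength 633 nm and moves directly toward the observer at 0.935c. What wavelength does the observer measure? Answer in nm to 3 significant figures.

Relativistic Doppler: λ_obs = λ_src √((1−β)/(1+β))
= 633 × √(0.065000/1.9350) = 633 × 0.18328 = 116 nm

λ_obs ≈ 116 nm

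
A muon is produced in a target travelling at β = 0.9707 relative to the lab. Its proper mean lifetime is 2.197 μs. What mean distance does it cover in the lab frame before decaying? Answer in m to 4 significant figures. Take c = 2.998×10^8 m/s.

d ≈ 2661 m

γ = 1/√(1 − 0.9707²) = 4.16156
Dilated lifetime: Δt = γτ₀ = 4.16156 × 2.197 μs = 9.14294 μs
d = vΔt = 0.9707c × 9.14294 μs = 2.91016×10^8 m/s × 9.14294×10^-6 s = 2661 m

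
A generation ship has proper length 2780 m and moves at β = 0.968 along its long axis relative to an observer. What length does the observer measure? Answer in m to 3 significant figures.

γ = 1/√(1 − 0.968²) = 3.9849
Length contraction: L = L₀/γ = 2780/3.9849 = 698 m

L ≈ 698 m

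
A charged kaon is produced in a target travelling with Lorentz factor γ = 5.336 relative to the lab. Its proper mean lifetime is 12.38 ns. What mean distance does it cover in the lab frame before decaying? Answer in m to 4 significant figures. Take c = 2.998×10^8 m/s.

d ≈ 19.45 m

β = √(1 − 1/γ²) = √(1 − 1/5.336²) = 0.982282
Dilated lifetime: Δt = γτ₀ = 5.336 × 12.38 ns = 66.0597 ns
d = vΔt = 0.982282c × 66.0597 ns = 2.94488×10^8 m/s × 6.60597×10^-8 s = 19.45 m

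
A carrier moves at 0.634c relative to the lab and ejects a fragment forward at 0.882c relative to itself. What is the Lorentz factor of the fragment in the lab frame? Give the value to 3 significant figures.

γ ≈ 4.28

u_lab = (0.882 + 0.634)/(1 + 0.882×0.634) = 1.516/1.55919 = 0.972301
γ = 1/√(1 − 0.972301²) = 4.28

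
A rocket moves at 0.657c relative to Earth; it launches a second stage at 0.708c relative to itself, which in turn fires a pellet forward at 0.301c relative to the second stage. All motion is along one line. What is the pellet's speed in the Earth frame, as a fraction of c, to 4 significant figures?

u ≈ 0.9627c

Compose boost 2: (0.708 + 0.657)/(1 + 0.708×0.657) = 1.365/1.46516 = 0.931641
Compose boost 3: (0.301 + 0.931641)/(1 + 0.301×0.931641) = 1.23264/1.28042 = 0.9627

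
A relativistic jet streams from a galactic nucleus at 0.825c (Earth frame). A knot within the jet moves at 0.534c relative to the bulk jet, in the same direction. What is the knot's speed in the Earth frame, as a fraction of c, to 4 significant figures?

u ≈ 0.9434c

Relativistic velocity addition: u = (u' + v)/(1 + u'v/c²)
= (0.534 + 0.825)/(1 + 0.534×0.825) = 1.359/1.44055 = 0.9434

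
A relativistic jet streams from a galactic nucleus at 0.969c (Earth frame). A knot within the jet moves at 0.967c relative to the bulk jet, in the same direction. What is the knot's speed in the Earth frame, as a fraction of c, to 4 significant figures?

Relativistic velocity addition: u = (u' + v)/(1 + u'v/c²)
= (0.967 + 0.969)/(1 + 0.967×0.969) = 1.936/1.93702 = 0.9995

u ≈ 0.9995c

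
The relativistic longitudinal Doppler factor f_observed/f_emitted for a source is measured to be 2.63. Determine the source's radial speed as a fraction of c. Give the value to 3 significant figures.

f_obs/f_src = √((1+β)/(1−β)) = 2.63  ⇒  (1+β)/(1−β) = 6.9169
β = |1 − D²|/(1 + D²) = |1 − 6.9169|/(1 + 6.9169) = 0.747

β ≈ 0.747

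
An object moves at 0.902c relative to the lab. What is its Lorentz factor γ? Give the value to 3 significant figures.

γ ≈ 2.32

γ = 1/√(1 − β²) = 1/√(1 − 0.902²) = 1/√(0.18640) = 2.32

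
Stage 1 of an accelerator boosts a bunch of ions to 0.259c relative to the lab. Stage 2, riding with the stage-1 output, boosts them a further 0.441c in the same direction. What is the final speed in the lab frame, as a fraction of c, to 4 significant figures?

u ≈ 0.6282c

Compose boost 2: (0.441 + 0.259)/(1 + 0.441×0.259) = 0.7000/1.11422 = 0.6282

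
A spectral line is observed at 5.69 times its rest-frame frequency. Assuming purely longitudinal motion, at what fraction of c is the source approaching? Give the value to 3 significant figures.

f_obs/f_src = √((1+β)/(1−β)) = 5.69  ⇒  (1+β)/(1−β) = 32.376
β = |1 − D²|/(1 + D²) = |1 − 32.376|/(1 + 32.376) = 0.940

β ≈ 0.940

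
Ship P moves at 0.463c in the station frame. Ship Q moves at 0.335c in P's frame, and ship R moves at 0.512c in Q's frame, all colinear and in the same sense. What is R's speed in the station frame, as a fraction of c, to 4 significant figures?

u ≈ 0.8886c

Compose boost 2: (0.335 + 0.463)/(1 + 0.335×0.463) = 0.7980/1.15511 = 0.690846
Compose boost 3: (0.512 + 0.690846)/(1 + 0.512×0.690846) = 1.20285/1.35371 = 0.8886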